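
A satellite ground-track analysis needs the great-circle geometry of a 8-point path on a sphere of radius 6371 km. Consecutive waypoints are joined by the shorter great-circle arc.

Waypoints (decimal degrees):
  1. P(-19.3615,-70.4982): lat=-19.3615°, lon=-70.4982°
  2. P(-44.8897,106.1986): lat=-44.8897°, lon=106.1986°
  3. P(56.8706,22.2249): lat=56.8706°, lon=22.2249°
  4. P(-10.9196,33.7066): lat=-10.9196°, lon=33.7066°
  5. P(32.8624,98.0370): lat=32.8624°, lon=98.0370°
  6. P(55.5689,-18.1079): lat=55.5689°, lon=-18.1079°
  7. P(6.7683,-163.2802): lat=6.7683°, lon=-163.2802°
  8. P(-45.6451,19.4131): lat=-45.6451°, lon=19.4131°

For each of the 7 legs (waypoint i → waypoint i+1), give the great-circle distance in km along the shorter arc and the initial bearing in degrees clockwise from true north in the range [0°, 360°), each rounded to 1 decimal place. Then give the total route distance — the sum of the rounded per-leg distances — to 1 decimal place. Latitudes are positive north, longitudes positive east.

Leg 1: φ1=-0.3379219, φ2=-0.7834731, Δφ=-0.4455511, Δλ=3.0839409 rad; a=sin²(Δφ/2)+cosφ1·cosφ2·sin²(Δλ/2)=0.7166579568; c=2·atan2(√a, √(1-a))=2.018965134; dist=6371·c=12862.827 ≈ 12862.8 km; running total=12862.8 km
Leg 1 bearing: y=sinΔλ·cosφ2=0.04082170, x=cosφ1·sinφ2-sinφ1·cosφ2·cosΔλ=-0.90031712; θ=atan2(y, x)=177.4039° ≈ 177.4°
Leg 2: φ1=-0.7834731, φ2=0.9925792, Δφ=1.7760523, Δλ=-1.4656176 rad; a=sin²(Δφ/2)+cosφ1·cosφ2·sin²(Δλ/2)=0.7751835867; c=2·atan2(√a, √(1-a))=2.153600270; dist=6371·c=13720.587 ≈ 13720.6 km; running total=26583.4 km
Leg 2 bearing: y=sinΔλ·cosφ2=-0.54351151, x=cosφ1·sinφ2-sinφ1·cosφ2·cosΔλ=0.63379115; θ=atan2(y, x)=-40.6149° <0 so +360° → 319.3851° ≈ 319.4°
Leg 3: φ1=0.9925792, φ2=-0.1905830, Δφ=-1.1831622, Δλ=0.2003935 rad; a=sin²(Δφ/2)+cosφ1·cosφ2·sin²(Δλ/2)=0.3163699209; c=2·atan2(√a, √(1-a))=1.194734717; dist=6371·c=7611.655 ≈ 7611.7 km; running total=34195.1 km
Leg 3 bearing: y=sinΔλ·cosφ2=0.19545085, x=cosφ1·sinφ2-sinφ1·cosφ2·cosΔλ=-0.90935084; θ=atan2(y, x)=167.8697° ≈ 167.9°
Leg 4: φ1=-0.1905830, φ2=0.5735571, Δφ=0.7641401, Δλ=1.1227773 rad; a=sin²(Δφ/2)+cosφ1·cosφ2·sin²(Δλ/2)=0.3727581570; c=2·atan2(√a, √(1-a))=1.313482552; dist=6371·c=8368.197 ≈ 8368.2 km; running total=42563.3 km
Leg 4 bearing: y=sinΔλ·cosφ2=0.75707636, x=cosφ1·sinφ2-sinφ1·cosφ2·cosΔλ=0.60172538; θ=atan2(y, x)=51.5223° ≈ 51.5°
Leg 5: φ1=0.5735571, φ2=0.9698603, Δφ=0.3963032, Δλ=-2.0271109 rad; a=sin²(Δφ/2)+cosφ1·cosφ2·sin²(Δλ/2)=0.3808586374; c=2·atan2(√a, √(1-a))=1.330199067; dist=6371·c=8474.698 ≈ 8474.7 km; running total=51038.0 km
Leg 5 bearing: y=sinΔλ·cosφ2=-0.50756298, x=cosφ1·sinφ2-sinφ1·cosφ2·cosΔλ=0.82801036; θ=atan2(y, x)=-31.5079° <0 so +360° → 328.4921° ≈ 328.5°
Leg 6: φ1=0.9698603, φ2=0.1181291, Δφ=-0.8517311, Δλ=-2.5337346 rad; a=sin²(Δφ/2)+cosφ1·cosφ2·sin²(Δλ/2)=0.6818459962; c=2·atan2(√a, √(1-a))=1.943024578; dist=6371·c=12379.010 ≈ 12379.0 km; running total=63417.0 km
Leg 6 bearing: y=sinΔλ·cosφ2=-0.56713034, x=cosφ1·sinφ2-sinφ1·cosφ2·cosΔλ=0.73897991; θ=atan2(y, x)=-37.5044° <0 so +360° → 322.4956° ≈ 322.5°
Leg 7: φ1=0.1181291, φ2=-0.7966573, Δφ=-0.9147864, Δλ=3.1885996 rad; a=sin²(Δφ/2)+cosφ1·cosφ2·sin²(Δλ/2)=0.8888652481; c=2·atan2(√a, √(1-a))=2.461843614; dist=6371·c=15684.406 ≈ 15684.4 km; running total=79101.4 km
Leg 7 bearing: y=sinΔλ·cosφ2=-0.03285049, x=cosφ1·sinφ2-sinφ1·cosφ2·cosΔλ=-0.62773890; θ=atan2(y, x)=-177.0044° <0 so +360° → 182.9956° ≈ 183.0°

Leg 1: dist=12862.8 km, bearing=177.4°
Leg 2: dist=13720.6 km, bearing=319.4°
Leg 3: dist=7611.7 km, bearing=167.9°
Leg 4: dist=8368.2 km, bearing=51.5°
Leg 5: dist=8474.7 km, bearing=328.5°
Leg 6: dist=12379.0 km, bearing=322.5°
Leg 7: dist=15684.4 km, bearing=183.0°
Total: 79101.4 km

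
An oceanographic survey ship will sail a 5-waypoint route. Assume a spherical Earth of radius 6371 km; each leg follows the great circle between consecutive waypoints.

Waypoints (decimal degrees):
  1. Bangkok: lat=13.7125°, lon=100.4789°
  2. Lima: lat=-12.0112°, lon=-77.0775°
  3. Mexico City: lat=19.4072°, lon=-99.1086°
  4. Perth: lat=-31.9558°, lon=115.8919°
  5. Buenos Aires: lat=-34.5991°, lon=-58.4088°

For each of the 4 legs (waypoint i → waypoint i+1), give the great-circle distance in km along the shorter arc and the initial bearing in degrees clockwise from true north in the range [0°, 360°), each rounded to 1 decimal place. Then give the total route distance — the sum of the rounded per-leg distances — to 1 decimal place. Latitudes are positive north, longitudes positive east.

Leg 1: dist=19689.6 km, bearing=305.3°
Leg 2: dist=4246.0 km, bearing=325.1°
Leg 3: dist=16261.3 km, bearing=241.1°
Leg 4: dist=12590.6 km, bearing=185.1°
Total: 52787.5 km

Leg 1: φ1=0.2393283, φ2=-0.2096350, Δφ=-0.4489633, Δλ=-3.0989438 rad; a=sin²(Δφ/2)+cosφ1·cosφ2·sin²(Δλ/2)=0.9993475602; c=2·atan2(√a, √(1-a))=3.090501293; dist=6371·c=19689.584 ≈ 19689.6 km; running total=19689.6 km
Leg 1 bearing: y=sinΔλ·cosφ2=-0.04170251, x=cosφ1·sinφ2-sinφ1·cosφ2·cosΔλ=0.02947809; θ=atan2(y, x)=-54.7448° <0 so +360° → 305.2552° ≈ 305.3°
Leg 2: φ1=-0.2096350, φ2=0.3387195, Δφ=0.5483545, Δλ=-0.3845152 rad; a=sin²(Δφ/2)+cosφ1·cosφ2·sin²(Δλ/2)=0.1069897414; c=2·atan2(√a, √(1-a))=0.666451141; dist=6371·c=4245.960 ≈ 4246.0 km; running total=23935.6 km
Leg 2 bearing: y=sinΔλ·cosφ2=-0.35379641, x=cosφ1·sinφ2-sinφ1·cosφ2·cosΔλ=0.50695152; θ=atan2(y, x)=-34.9108° <0 so +360° → 325.0892° ≈ 325.1°
Leg 3: φ1=0.3387195, φ2=-0.5577339, Δφ=-0.8964535, Δλ=3.7524666 rad; a=sin²(Δφ/2)+cosφ1·cosφ2·sin²(Δλ/2)=0.9156924127; c=2·atan2(√a, √(1-a))=2.552391436; dist=6371·c=16261.286 ≈ 16261.3 km; running total=40196.9 km
Leg 3 bearing: y=sinΔλ·cosφ2=-0.48666080, x=cosφ1·sinφ2-sinφ1·cosφ2·cosΔλ=-0.26825461; θ=atan2(y, x)=-118.8642° <0 so +360° → 241.1358° ≈ 241.1°
Leg 4: φ1=-0.5577339, φ2=-0.6038682, Δφ=-0.0461343, Δλ=-3.0421211 rad; a=sin²(Δφ/2)+cosφ1·cosφ2·sin²(Δλ/2)=0.6972089072; c=2·atan2(√a, √(1-a))=1.976230545; dist=6371·c=12590.565 ≈ 12590.6 km; running total=52787.5 km
Leg 4 bearing: y=sinΔλ·cosφ2=-0.08174458, x=cosφ1·sinφ2-sinφ1·cosφ2·cosΔλ=-0.91528816; θ=atan2(y, x)=-174.8964° <0 so +360° → 185.1036° ≈ 185.1°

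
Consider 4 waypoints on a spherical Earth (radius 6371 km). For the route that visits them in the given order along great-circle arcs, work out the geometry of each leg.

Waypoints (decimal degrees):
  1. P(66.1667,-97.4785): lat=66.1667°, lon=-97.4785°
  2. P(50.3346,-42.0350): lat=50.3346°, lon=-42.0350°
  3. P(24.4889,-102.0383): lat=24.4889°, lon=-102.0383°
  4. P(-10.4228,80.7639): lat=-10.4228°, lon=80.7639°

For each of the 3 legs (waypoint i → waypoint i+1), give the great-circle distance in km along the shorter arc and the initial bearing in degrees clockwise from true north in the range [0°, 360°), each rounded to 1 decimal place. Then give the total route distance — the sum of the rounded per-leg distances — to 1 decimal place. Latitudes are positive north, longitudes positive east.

Leg 1: φ1=1.1548268, φ2=0.8785045, Δφ=-0.2763223, Δλ=0.9676716 rad; a=sin²(Δφ/2)+cosφ1·cosφ2·sin²(Δλ/2)=0.0747796121; c=2·atan2(√a, √(1-a))=0.553973735; dist=6371·c=3529.367 ≈ 3529.4 km; running total=3529.4 km
Leg 1 bearing: y=sinΔλ·cosφ2=0.52568551, x=cosφ1·sinφ2-sinφ1·cosφ2·cosΔλ=-0.02013047; θ=atan2(y, x)=92.1930° ≈ 92.2°
Leg 2: φ1=0.8785045, φ2=0.4274119, Δφ=-0.4510926, Δλ=-1.0472551 rad; a=sin²(Δφ/2)+cosφ1·cosφ2·sin²(Δλ/2)=0.1952494046; c=2·atan2(√a, √(1-a))=0.915365074; dist=6371·c=5831.791 ≈ 5831.8 km; running total=9361.2 km
Leg 2 bearing: y=sinΔλ·cosφ2=-0.78814534, x=cosφ1·sinφ2-sinφ1·cosφ2·cosΔλ=-0.08564587; θ=atan2(y, x)=-96.2019° <0 so +360° → 263.7981° ≈ 263.8°
Leg 3: φ1=0.4274119, φ2=-0.1819122, Δφ=-0.6093241, Δλ=3.1905003 rad; a=sin²(Δφ/2)+cosφ1·cosφ2·sin²(Δλ/2)=0.9844728837; c=2·atan2(√a, √(1-a))=2.891727472; dist=6371·c=18423.196 ≈ 18423.2 km; running total=27784.4 km
Leg 3 bearing: y=sinΔλ·cosφ2=-0.04808145, x=cosφ1·sinφ2-sinφ1·cosφ2·cosΔλ=0.24255365; θ=atan2(y, x)=-11.2124° <0 so +360° → 348.7876° ≈ 348.8°

Leg 1: dist=3529.4 km, bearing=92.2°
Leg 2: dist=5831.8 km, bearing=263.8°
Leg 3: dist=18423.2 km, bearing=348.8°
Total: 27784.4 km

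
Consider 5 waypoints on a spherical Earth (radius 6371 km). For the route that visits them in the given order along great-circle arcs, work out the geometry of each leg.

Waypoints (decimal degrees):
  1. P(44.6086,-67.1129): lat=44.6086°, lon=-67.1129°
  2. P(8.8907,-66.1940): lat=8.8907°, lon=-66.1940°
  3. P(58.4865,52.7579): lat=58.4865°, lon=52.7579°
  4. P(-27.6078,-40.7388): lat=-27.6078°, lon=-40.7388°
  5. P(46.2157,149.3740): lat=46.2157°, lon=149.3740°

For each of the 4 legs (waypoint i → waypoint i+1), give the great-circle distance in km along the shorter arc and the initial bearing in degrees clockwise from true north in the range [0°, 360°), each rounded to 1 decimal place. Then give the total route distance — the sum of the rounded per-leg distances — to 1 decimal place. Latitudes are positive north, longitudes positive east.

Leg 1: φ1=0.7785669, φ2=0.1551720, Δφ=-0.6233950, Δλ=0.0160378 rad; a=sin²(Δφ/2)+cosφ1·cosφ2·sin²(Δλ/2)=0.0940946372; c=2·atan2(√a, √(1-a))=0.623549884; dist=6371·c=3972.636 ≈ 3972.6 km; running total=3972.6 km
Leg 1 bearing: y=sinΔλ·cosφ2=0.01584446, x=cosφ1·sinφ2-sinφ1·cosφ2·cosΔλ=-0.58370566; θ=atan2(y, x)=178.4451° ≈ 178.4°
Leg 2: φ1=0.1551720, φ2=1.0207820, Δφ=0.8656100, Δλ=2.0761023 rad; a=sin²(Δφ/2)+cosφ1·cosφ2·sin²(Δλ/2)=0.5591146005; c=2·atan2(√a, √(1-a))=1.689302712; dist=6371·c=10762.548 ≈ 10762.5 km; running total=14735.1 km
Leg 2 bearing: y=sinΔλ·cosφ2=0.45737582, x=cosφ1·sinφ2-sinφ1·cosφ2·cosΔλ=0.88137916; θ=atan2(y, x)=27.4262° ≈ 27.4°
Leg 3: φ1=1.0207820, φ2=-0.4818470, Δφ=-1.5026290, Δλ=-1.6318253 rad; a=sin²(Δφ/2)+cosφ1·cosφ2·sin²(Δλ/2)=0.7116603782; c=2·atan2(√a, √(1-a))=2.007903897; dist=6371·c=12792.356 ≈ 12792.4 km; running total=27527.5 km
Leg 3 bearing: y=sinΔλ·cosφ2=-0.88449078, x=cosφ1·sinφ2-sinφ1·cosφ2·cosΔλ=-0.19615196; θ=atan2(y, x)=-102.5040° <0 so +360° → 257.4960° ≈ 257.5°
Leg 4: φ1=-0.4818470, φ2=0.8066161, Δφ=1.2884631, Δλ=3.3180943 rad; a=sin²(Δφ/2)+cosφ1·cosφ2·sin²(Δλ/2)=0.9690991713; c=2·atan2(√a, √(1-a))=2.788183724; dist=6371·c=17763.519 ≈ 17763.5 km; running total=45291.0 km
Leg 4 bearing: y=sinΔλ·cosφ2=-0.12149638, x=cosφ1·sinφ2-sinφ1·cosφ2·cosΔλ=0.32407175; θ=atan2(y, x)=-20.5513° <0 so +360° → 339.4487° ≈ 339.4°

Leg 1: dist=3972.6 km, bearing=178.4°
Leg 2: dist=10762.5 km, bearing=27.4°
Leg 3: dist=12792.4 km, bearing=257.5°
Leg 4: dist=17763.5 km, bearing=339.4°
Total: 45291.0 km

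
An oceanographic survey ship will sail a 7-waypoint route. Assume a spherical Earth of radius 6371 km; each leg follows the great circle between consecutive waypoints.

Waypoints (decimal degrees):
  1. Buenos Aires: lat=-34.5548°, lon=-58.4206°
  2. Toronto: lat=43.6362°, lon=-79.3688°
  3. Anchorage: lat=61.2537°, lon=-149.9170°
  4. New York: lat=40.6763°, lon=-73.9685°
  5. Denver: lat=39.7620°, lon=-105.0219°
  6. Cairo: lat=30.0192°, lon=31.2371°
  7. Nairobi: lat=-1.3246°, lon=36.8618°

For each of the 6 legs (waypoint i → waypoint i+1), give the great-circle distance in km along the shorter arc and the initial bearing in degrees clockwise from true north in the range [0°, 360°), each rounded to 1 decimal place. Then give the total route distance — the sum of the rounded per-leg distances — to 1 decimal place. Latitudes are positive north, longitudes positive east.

Leg 1: φ1=-0.6030950, φ2=0.7615954, Δφ=1.3646904, Δλ=-0.3656151 rad; a=sin²(Δφ/2)+cosφ1·cosφ2·sin²(Δλ/2)=0.4173735906; c=2·atan2(√a, √(1-a))=1.404781978; dist=6371·c=8949.866 ≈ 8949.9 km; running total=8949.9 km
Leg 1 bearing: y=sinΔλ·cosφ2=-0.25875283, x=cosφ1·sinφ2-sinφ1·cosφ2·cosΔλ=0.95170294; θ=atan2(y, x)=-15.2101° <0 so +360° → 344.7899° ≈ 344.8°
Leg 2: φ1=0.7615954, φ2=1.0690787, Δφ=0.3074834, Δλ=-1.2312984 rad; a=sin²(Δφ/2)+cosφ1·cosφ2·sin²(Δλ/2)=0.1395291229; c=2·atan2(√a, √(1-a))=0.765636006; dist=6371·c=4877.867 ≈ 4877.9 km; running total=13827.8 km
Leg 2 bearing: y=sinΔλ·cosφ2=-0.45348149, x=cosφ1·sinφ2-sinφ1·cosφ2·cosΔλ=0.52402054; θ=atan2(y, x)=-40.8725° <0 so +360° → 319.1275° ≈ 319.1°
Leg 3: φ1=1.0690787, φ2=0.7099354, Δφ=-0.3591434, Δλ=1.3255514 rad; a=sin²(Δφ/2)+cosφ1·cosφ2·sin²(Δλ/2)=0.1699928759; c=2·atan2(√a, √(1-a))=0.849958600; dist=6371·c=5415.086 ≈ 5415.1 km; running total=19242.9 km
Leg 3 bearing: y=sinΔλ·cosφ2=0.73571095, x=cosφ1·sinφ2-sinφ1·cosφ2·cosΔλ=0.15202165; θ=atan2(y, x)=78.3252° ≈ 78.3°
Leg 4: φ1=0.7099354, φ2=0.6939778, Δφ=-0.0159575, Δλ=-0.5419841 rad; a=sin²(Δφ/2)+cosφ1·cosφ2·sin²(Δλ/2)=0.0418387907; c=2·atan2(√a, √(1-a))=0.411998381; dist=6371·c=2624.842 ≈ 2624.8 km; running total=21867.7 km
Leg 4 bearing: y=sinΔλ·cosφ2=-0.39652777, x=cosφ1·sinφ2-sinφ1·cosφ2·cosΔλ=0.05584759; θ=atan2(y, x)=-81.9831° <0 so +360° → 278.0169° ≈ 278.0°
Leg 5: φ1=0.6939778, φ2=0.5239339, Δφ=-0.1700439, Δλ=2.3781682 rad; a=sin²(Δφ/2)+cosφ1·cosφ2·sin²(Δλ/2)=0.5804430815; c=2·atan2(√a, √(1-a))=1.732384774; dist=6371·c=11037.023 ≈ 11037.0 km; running total=32904.7 km
Leg 5 bearing: y=sinΔλ·cosφ2=0.59865372, x=cosφ1·sinφ2-sinφ1·cosφ2·cosΔλ=0.78468425; θ=atan2(y, x)=37.3408° ≈ 37.3°
Leg 6: φ1=0.5239339, φ2=-0.0231186, Δφ=-0.5470525, Δλ=0.0981695 rad; a=sin²(Δφ/2)+cosφ1·cosφ2·sin²(Δλ/2)=0.0750531758; c=2·atan2(√a, √(1-a))=0.555012889; dist=6371·c=3535.987 ≈ 3536.0 km; running total=36440.7 km
Leg 6 bearing: y=sinΔλ·cosφ2=0.09798574, x=cosφ1·sinφ2-sinφ1·cosφ2·cosΔλ=-0.51776402; θ=atan2(y, x)=169.2836° ≈ 169.3°

Leg 1: dist=8949.9 km, bearing=344.8°
Leg 2: dist=4877.9 km, bearing=319.1°
Leg 3: dist=5415.1 km, bearing=78.3°
Leg 4: dist=2624.8 km, bearing=278.0°
Leg 5: dist=11037.0 km, bearing=37.3°
Leg 6: dist=3536.0 km, bearing=169.3°
Total: 36440.7 km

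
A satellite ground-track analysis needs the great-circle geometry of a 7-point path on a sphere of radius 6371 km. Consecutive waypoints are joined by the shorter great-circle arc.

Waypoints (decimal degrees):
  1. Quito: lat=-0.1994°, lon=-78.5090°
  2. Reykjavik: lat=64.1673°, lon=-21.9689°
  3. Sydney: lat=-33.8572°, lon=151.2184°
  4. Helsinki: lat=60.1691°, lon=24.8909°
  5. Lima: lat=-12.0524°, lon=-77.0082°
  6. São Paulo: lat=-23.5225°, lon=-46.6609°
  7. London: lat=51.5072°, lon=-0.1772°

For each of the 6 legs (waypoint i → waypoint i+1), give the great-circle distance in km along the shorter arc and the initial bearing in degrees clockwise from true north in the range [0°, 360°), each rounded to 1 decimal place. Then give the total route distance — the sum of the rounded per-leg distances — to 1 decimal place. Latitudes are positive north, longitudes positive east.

Leg 1: φ1=-0.0034802, φ2=1.1199307, Δφ=1.1234108, Δλ=0.9868109 rad; a=sin²(Δφ/2)+cosφ1·cosφ2·sin²(Δλ/2)=0.3814422616; c=2·atan2(√a, √(1-a))=1.331400757; dist=6371·c=8482.354 ≈ 8482.4 km; running total=8482.4 km
Leg 1 bearing: y=sinΔλ·cosφ2=0.36352970, x=cosφ1·sinφ2-sinφ1·cosφ2·cosΔλ=0.90090089; θ=atan2(y, x)=21.9750° ≈ 22.0°
Leg 2: φ1=1.1199307, φ2=-0.5909196, Δφ=-1.7108503, Δλ=3.0226886 rad; a=sin²(Δφ/2)+cosφ1·cosφ2·sin²(Δλ/2)=0.9303758140; c=2·atan2(√a, √(1-a))=2.607540764; dist=6371·c=16612.642 ≈ 16612.6 km; running total=25095.0 km
Leg 2 bearing: y=sinΔλ·cosφ2=0.09850883, x=cosφ1·sinφ2-sinφ1·cosφ2·cosΔλ=0.49940229; θ=atan2(y, x)=11.1585° ≈ 11.2°
Leg 3: φ1=-0.5909196, φ2=1.0501489, Δφ=1.6410685, Δλ=-2.2048308 rad; a=sin²(Δφ/2)+cosφ1·cosφ2·sin²(Δλ/2)=0.8640094353; c=2·atan2(√a, √(1-a))=2.386224016; dist=6371·c=15202.633 ≈ 15202.6 km; running total=40297.6 km
Leg 3 bearing: y=sinΔλ·cosφ2=-0.40076109, x=cosφ1·sinφ2-sinφ1·cosφ2·cosΔλ=0.55621855; θ=atan2(y, x)=-35.7731° <0 so +360° → 324.2269° ≈ 324.2°
Leg 4: φ1=1.0501489, φ2=-0.2103541, Δφ=-1.2605030, Δλ=-1.7784748 rad; a=sin²(Δφ/2)+cosφ1·cosφ2·sin²(Δλ/2)=0.6407224320; c=2·atan2(√a, √(1-a))=1.856095834; dist=6371·c=11825.187 ≈ 11825.2 km; running total=52122.8 km
Leg 4 bearing: y=sinΔλ·cosφ2=-0.95694292, x=cosφ1·sinφ2-sinφ1·cosφ2·cosΔλ=0.07105652; θ=atan2(y, x)=-85.7534° <0 so +360° → 274.2466° ≈ 274.2°
Leg 5: φ1=-0.2103541, φ2=-0.4105451, Δφ=-0.2001910, Δλ=0.5296603 rad; a=sin²(Δφ/2)+cosφ1·cosφ2·sin²(Δλ/2)=0.0714186347; c=2·atan2(√a, √(1-a))=0.541060941; dist=6371·c=3447.099 ≈ 3447.1 km; running total=55569.9 km
Leg 5 bearing: y=sinΔλ·cosφ2=0.46325648, x=cosφ1·sinφ2-sinφ1·cosφ2·cosΔλ=-0.22508995; θ=atan2(y, x)=115.9145° ≈ 115.9°
Leg 6: φ1=-0.4105451, φ2=0.8989702, Δφ=1.3095153, Δλ=0.8112936 rad; a=sin²(Δφ/2)+cosφ1·cosφ2·sin²(Δλ/2)=0.4597093073; c=2·atan2(√a, √(1-a))=1.490127478; dist=6371·c=9493.602 ≈ 9493.6 km; running total=65063.5 km
Leg 6 bearing: y=sinΔλ·cosφ2=0.45136292, x=cosφ1·sinφ2-sinφ1·cosφ2·cosΔλ=0.88869464; θ=atan2(y, x)=26.9258° ≈ 26.9°

Leg 1: dist=8482.4 km, bearing=22.0°
Leg 2: dist=16612.6 km, bearing=11.2°
Leg 3: dist=15202.6 km, bearing=324.2°
Leg 4: dist=11825.2 km, bearing=274.2°
Leg 5: dist=3447.1 km, bearing=115.9°
Leg 6: dist=9493.6 km, bearing=26.9°
Total: 65063.5 km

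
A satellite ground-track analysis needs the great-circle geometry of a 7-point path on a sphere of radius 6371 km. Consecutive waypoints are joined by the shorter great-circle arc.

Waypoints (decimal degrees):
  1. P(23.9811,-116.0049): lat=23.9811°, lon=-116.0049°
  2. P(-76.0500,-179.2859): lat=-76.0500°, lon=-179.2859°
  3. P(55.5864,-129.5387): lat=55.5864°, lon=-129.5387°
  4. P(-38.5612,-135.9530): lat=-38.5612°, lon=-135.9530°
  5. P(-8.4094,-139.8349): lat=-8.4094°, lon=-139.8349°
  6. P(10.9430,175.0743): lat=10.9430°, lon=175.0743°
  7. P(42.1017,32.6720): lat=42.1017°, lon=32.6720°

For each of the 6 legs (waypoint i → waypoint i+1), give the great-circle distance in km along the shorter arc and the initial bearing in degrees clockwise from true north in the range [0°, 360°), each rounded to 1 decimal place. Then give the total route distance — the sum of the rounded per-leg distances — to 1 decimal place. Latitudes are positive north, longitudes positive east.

Leg 1: dist=11918.1 km, bearing=193.0°
Leg 2: dist=15061.1 km, bearing=37.9°
Leg 3: dist=10486.4 km, bearing=185.0°
Leg 4: dist=3375.2 km, bearing=352.4°
Leg 5: dist=5432.7 km, bearing=292.6°
Leg 6: dist=12980.6 km, bearing=329.5°
Total: 59254.1 km

Leg 1: φ1=0.4185492, φ2=-1.3273229, Δφ=-1.7458720, Δλ=-1.1044618 rad; a=sin²(Δφ/2)+cosφ1·cosφ2·sin²(Δλ/2)=0.6477067015; c=2·atan2(√a, √(1-a))=1.870684532; dist=6371·c=11918.131 ≈ 11918.1 km; running total=11918.1 km
Leg 1 bearing: y=sinΔλ·cosφ2=-0.21533363, x=cosφ1·sinφ2-sinφ1·cosφ2·cosΔλ=-0.93078588; θ=atan2(y, x)=-166.9740° <0 so +360° → 193.0260° ≈ 193.0°
Leg 2: φ1=-1.3273229, φ2=0.9701657, Δφ=2.2974886, Δλ=0.8682524 rad; a=sin²(Δφ/2)+cosφ1·cosφ2·sin²(Δλ/2)=0.8563052505; c=2·atan2(√a, √(1-a))=2.364008534; dist=6371·c=15061.098 ≈ 15061.1 km; running total=26979.2 km
Leg 2 bearing: y=sinΔλ·cosφ2=0.43133278, x=cosφ1·sinφ2-sinφ1·cosφ2·cosΔλ=0.55329766; θ=atan2(y, x)=37.9388° ≈ 37.9°
Leg 3: φ1=0.9701657, φ2=-0.6730199, Δφ=-1.6431856, Δλ=-0.1119507 rad; a=sin²(Δφ/2)+cosφ1·cosφ2·sin²(Δλ/2)=0.5375462454; c=2·atan2(√a, √(1-a))=1.645959570; dist=6371·c=10486.408 ≈ 10486.4 km; running total=37465.6 km
Leg 3 bearing: y=sinΔλ·cosφ2=-0.08735627, x=cosφ1·sinφ2-sinφ1·cosφ2·cosΔλ=-0.99334284; θ=atan2(y, x)=-174.9742° <0 so +360° → 185.0258° ≈ 185.0°
Leg 4: φ1=-0.6730199, φ2=-0.1467717, Δφ=0.5262482, Δλ=-0.0677519 rad; a=sin²(Δφ/2)+cosφ1·cosφ2·sin²(Δλ/2)=0.0685385249; c=2·atan2(√a, √(1-a))=0.529770733; dist=6371·c=3375.169 ≈ 3375.2 km; running total=40840.8 km
Leg 4 bearing: y=sinΔλ·cosφ2=-0.06697223, x=cosφ1·sinφ2-sinφ1·cosφ2·cosΔλ=0.50087793; θ=atan2(y, x)=-7.6158° <0 so +360° → 352.3842° ≈ 352.4°
Leg 5: φ1=-0.1467717, φ2=0.1909914, Δφ=0.3377631, Δλ=5.4962024 rad; a=sin²(Δφ/2)+cosφ1·cosφ2·sin²(Δλ/2)=0.1710332722; c=2·atan2(√a, √(1-a))=0.852725004; dist=6371·c=5432.711 ≈ 5432.7 km; running total=46273.5 km
Leg 5 bearing: y=sinΔλ·cosφ2=-0.69534847, x=cosφ1·sinφ2-sinφ1·cosφ2·cosΔλ=0.28916099; θ=atan2(y, x)=-67.4200° <0 so +360° → 292.5800° ≈ 292.6°
Leg 6: φ1=0.1909914, φ2=0.7348133, Δφ=0.5438219, Δλ=-2.4853890 rad; a=sin²(Δφ/2)+cosφ1·cosφ2·sin²(Δλ/2)=0.7249499864; c=2·atan2(√a, √(1-a))=2.037449660; dist=6371·c=12980.592 ≈ 12980.6 km; running total=59254.1 km
Leg 6 bearing: y=sinΔλ·cosφ2=-0.45267724, x=cosφ1·sinφ2-sinφ1·cosφ2·cosΔλ=0.76985280; θ=atan2(y, x)=-30.4557° <0 so +360° → 329.5443° ≈ 329.5°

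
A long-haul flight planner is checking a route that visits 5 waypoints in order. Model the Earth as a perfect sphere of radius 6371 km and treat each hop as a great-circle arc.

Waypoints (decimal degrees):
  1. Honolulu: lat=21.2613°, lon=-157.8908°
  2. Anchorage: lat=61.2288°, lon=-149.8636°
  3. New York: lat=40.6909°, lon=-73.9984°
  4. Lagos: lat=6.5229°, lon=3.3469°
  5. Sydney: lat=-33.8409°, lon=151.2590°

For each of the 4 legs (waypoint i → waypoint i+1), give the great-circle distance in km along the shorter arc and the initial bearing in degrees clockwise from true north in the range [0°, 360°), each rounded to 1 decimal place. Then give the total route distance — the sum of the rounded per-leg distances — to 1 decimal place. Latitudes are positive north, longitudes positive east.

Leg 1: dist=4487.6 km, bearing=6.0°
Leg 2: dist=5410.0 km, bearing=78.4°
Leg 3: dist=8469.3 km, bearing=93.3°
Leg 4: dist=15531.4 km, bearing=137.0°
Total: 33898.3 km

Leg 1: φ1=0.3710797, φ2=1.0686442, Δφ=0.6975645, Δλ=0.1401011 rad; a=sin²(Δφ/2)+cosφ1·cosφ2·sin²(Δλ/2)=0.1189930226; c=2·atan2(√a, √(1-a))=0.704378813; dist=6371·c=4487.597 ≈ 4487.6 km; running total=4487.6 km
Leg 1 bearing: y=sinΔλ·cosφ2=0.06721210, x=cosφ1·sinφ2-sinφ1·cosφ2·cosΔλ=0.64406309; θ=atan2(y, x)=5.9576° ≈ 6.0°
Leg 2: φ1=1.0686442, φ2=0.7101902, Δφ=-0.3584540, Δλ=1.3240975 rad; a=sin²(Δφ/2)+cosφ1·cosφ2·sin²(Δλ/2)=0.1696936490; c=2·atan2(√a, √(1-a))=0.849161714; dist=6371·c=5410.009 ≈ 5410.0 km; running total=9897.6 km
Leg 2 bearing: y=sinΔλ·cosφ2=0.73528139, x=cosφ1·sinφ2-sinφ1·cosφ2·cosΔλ=0.15149963; θ=atan2(y, x)=78.3575° ≈ 78.4°
Leg 3: φ1=0.7101902, φ2=0.1138461, Δφ=-0.5963441, Δλ=1.3499301 rad; a=sin²(Δφ/2)+cosφ1·cosφ2·sin²(Δλ/2)=0.3804497795; c=2·atan2(√a, √(1-a))=1.329357012; dist=6371·c=8469.334 ≈ 8469.3 km; running total=18366.9 km
Leg 3 bearing: y=sinΔλ·cosφ2=0.96939184, x=cosφ1·sinφ2-sinφ1·cosφ2·cosΔλ=-0.05577129; θ=atan2(y, x)=93.2927° ≈ 93.3°
Leg 4: φ1=0.1138461, φ2=-0.5906351, Δφ=-0.7044812, Δλ=2.5815531 rad; a=sin²(Δφ/2)+cosφ1·cosφ2·sin²(Δλ/2)=0.8812045580; c=2·atan2(√a, √(1-a))=2.437824290; dist=6371·c=15531.379 ≈ 15531.4 km; running total=33898.3 km
Leg 4 bearing: y=sinΔλ·cosφ2=0.44122423, x=cosφ1·sinφ2-sinφ1·cosφ2·cosΔλ=-0.47334292; θ=atan2(y, x)=137.0113° ≈ 137.0°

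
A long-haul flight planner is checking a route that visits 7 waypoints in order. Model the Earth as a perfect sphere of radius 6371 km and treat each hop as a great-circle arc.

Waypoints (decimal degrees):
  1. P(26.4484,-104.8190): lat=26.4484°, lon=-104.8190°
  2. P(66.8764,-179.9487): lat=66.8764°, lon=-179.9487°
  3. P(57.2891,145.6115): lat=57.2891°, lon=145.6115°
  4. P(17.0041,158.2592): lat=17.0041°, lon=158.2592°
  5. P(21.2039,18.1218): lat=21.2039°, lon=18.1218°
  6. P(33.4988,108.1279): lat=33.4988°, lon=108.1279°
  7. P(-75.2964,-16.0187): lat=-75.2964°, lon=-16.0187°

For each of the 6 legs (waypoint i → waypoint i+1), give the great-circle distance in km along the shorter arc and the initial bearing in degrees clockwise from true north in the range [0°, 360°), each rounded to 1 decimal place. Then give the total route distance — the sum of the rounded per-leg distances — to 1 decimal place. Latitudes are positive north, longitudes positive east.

Leg 1: φ1=0.4616117, φ2=1.1672134, Δφ=0.7056017, Δλ=-1.3112606 rad; a=sin²(Δφ/2)+cosφ1·cosφ2·sin²(Δλ/2)=0.2500780916; c=2·atan2(√a, √(1-a))=1.047377887; dist=6371·c=6672.845 ≈ 6672.8 km; running total=6672.8 km
Leg 1 bearing: y=sinΔλ·cosφ2=-0.37956360, x=cosφ1·sinφ2-sinφ1·cosφ2·cosΔλ=0.77851630; θ=atan2(y, x)=-25.9914° <0 so +360° → 334.0086° ≈ 334.0°
Leg 2: φ1=1.1672134, φ2=0.9998834, Δφ=-0.1673300, Δλ=5.6820974 rad; a=sin²(Δφ/2)+cosφ1·cosφ2·sin²(Δλ/2)=0.0255827197; c=2·atan2(√a, √(1-a))=0.321271877; dist=6371·c=2046.823 ≈ 2046.8 km; running total=8719.6 km
Leg 2 bearing: y=sinΔλ·cosφ2=-0.30561806, x=cosφ1·sinφ2-sinφ1·cosφ2·cosΔλ=-0.07943916; θ=atan2(y, x)=-104.5704° <0 so +360° → 255.4296° ≈ 255.4°
Leg 3: φ1=0.9998834, φ2=0.2967775, Δφ=-0.7031059, Δλ=0.2207440 rad; a=sin²(Δφ/2)+cosφ1·cosφ2·sin²(Δλ/2)=0.1248510183; c=2·atan2(√a, √(1-a))=0.722283655; dist=6371·c=4601.669 ≈ 4601.7 km; running total=13321.3 km
Leg 3 bearing: y=sinΔλ·cosφ2=0.20938374, x=cosφ1·sinφ2-sinφ1·cosφ2·cosΔλ=-0.62706572; θ=atan2(y, x)=161.5353° ≈ 161.5°
Leg 4: φ1=0.2967775, φ2=0.3700779, Δφ=0.0733003, Δλ=-2.4458590 rad; a=sin²(Δφ/2)+cosφ1·cosφ2·sin²(Δλ/2)=0.7892807478; c=2·atan2(√a, √(1-a))=2.187760258; dist=6371·c=13938.221 ≈ 13938.2 km; running total=27259.5 km
Leg 4 bearing: y=sinΔλ·cosφ2=-0.59755597, x=cosφ1·sinφ2-sinφ1·cosφ2·cosΔλ=0.55515174; θ=atan2(y, x)=-47.1068° <0 so +360° → 312.8932° ≈ 312.9°
Leg 5: φ1=0.3700779, φ2=0.5846644, Δφ=0.2145865, Δλ=1.5709028 rad; a=sin²(Δφ/2)+cosφ1·cosφ2·sin²(Δλ/2)=0.4002300431; c=2·atan2(√a, √(1-a))=1.369907957; dist=6371·c=8727.684 ≈ 8727.7 km; running total=35987.2 km
Leg 5 bearing: y=sinΔλ·cosφ2=0.83389738, x=cosφ1·sinφ2-sinφ1·cosφ2·cosΔλ=0.51458623; θ=atan2(y, x)=58.3219° ≈ 58.3°
Leg 6: φ1=0.5846644, φ2=-1.3141701, Δφ=-1.8988345, Δλ=-2.1667669 rad; a=sin²(Δφ/2)+cosφ1·cosφ2·sin²(Δλ/2)=0.8263259098; c=2·atan2(√a, √(1-a))=2.281875532; dist=6371·c=14537.829 ≈ 14537.8 km; running total=50525.0 km
Leg 6 bearing: y=sinΔλ·cosφ2=-0.21006141, x=cosφ1·sinφ2-sinφ1·cosφ2·cosΔλ=-0.72795591; θ=atan2(y, x)=-163.9038° <0 so +360° → 196.0962° ≈ 196.1°

Leg 1: dist=6672.8 km, bearing=334.0°
Leg 2: dist=2046.8 km, bearing=255.4°
Leg 3: dist=4601.7 km, bearing=161.5°
Leg 4: dist=13938.2 km, bearing=312.9°
Leg 5: dist=8727.7 km, bearing=58.3°
Leg 6: dist=14537.8 km, bearing=196.1°
Total: 50525.0 km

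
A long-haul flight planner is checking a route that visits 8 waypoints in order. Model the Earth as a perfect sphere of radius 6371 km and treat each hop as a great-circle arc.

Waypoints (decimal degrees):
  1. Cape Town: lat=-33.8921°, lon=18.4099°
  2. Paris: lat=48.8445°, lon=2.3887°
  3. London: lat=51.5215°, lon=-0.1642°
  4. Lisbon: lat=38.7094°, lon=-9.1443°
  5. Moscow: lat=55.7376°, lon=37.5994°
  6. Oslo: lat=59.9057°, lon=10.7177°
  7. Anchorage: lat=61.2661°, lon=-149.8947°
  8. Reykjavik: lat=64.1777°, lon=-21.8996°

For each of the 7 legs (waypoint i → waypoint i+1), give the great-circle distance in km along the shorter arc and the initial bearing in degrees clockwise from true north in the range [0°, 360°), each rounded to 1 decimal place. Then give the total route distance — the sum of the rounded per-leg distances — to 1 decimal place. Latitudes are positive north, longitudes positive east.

Leg 1: φ1=-0.5915287, φ2=0.8524973, Δφ=1.4440261, Δλ=-0.2796227 rad; a=sin²(Δφ/2)+cosφ1·cosφ2·sin²(Δλ/2)=0.4473934820; c=2·atan2(√a, √(1-a))=1.465388203; dist=6371·c=9335.988 ≈ 9336.0 km; running total=9336.0 km
Leg 1 bearing: y=sinΔλ·cosφ2=-0.18163235, x=cosφ1·sinφ2-sinφ1·cosφ2·cosΔλ=0.97772179; θ=atan2(y, x)=-10.5239° <0 so +360° → 349.4761° ≈ 349.5°
Leg 2: φ1=0.8524973, φ2=0.8992198, Δφ=0.0467225, Δλ=-0.0445565 rad; a=sin²(Δφ/2)+cosφ1·cosφ2·sin²(Δλ/2)=0.0007488509; c=2·atan2(√a, √(1-a))=0.054737115; dist=6371·c=348.730 ≈ 348.7 km; running total=9684.7 km
Leg 2 bearing: y=sinΔλ·cosφ2=-0.02771482, x=cosφ1·sinφ2-sinφ1·cosφ2·cosΔλ=0.04717043; θ=atan2(y, x)=-30.4362° <0 so +360° → 329.5638° ≈ 329.6°
Leg 3: φ1=0.8992198, φ2=0.6756065, Δφ=-0.2236133, Δλ=-0.1567323 rad; a=sin²(Δφ/2)+cosφ1·cosφ2·sin²(Δλ/2)=0.0154244305; c=2·atan2(√a, √(1-a))=0.249033281; dist=6371·c=1586.591 ≈ 1586.6 km; running total=11271.3 km
Leg 3 bearing: y=sinΔλ·cosφ2=-0.12180247, x=cosφ1·sinφ2-sinφ1·cosφ2·cosΔλ=-0.21426672; θ=atan2(y, x)=-150.3834° <0 so +360° → 209.6166° ≈ 209.6°
Leg 4: φ1=0.6756065, φ2=0.9728046, Δφ=0.2971982, Δλ=0.8158315 rad; a=sin²(Δφ/2)+cosφ1·cosφ2·sin²(Δλ/2)=0.0910534724; c=2·atan2(√a, √(1-a))=0.613056791; dist=6371·c=3905.785 ≈ 3905.8 km; running total=15177.1 km
Leg 4 bearing: y=sinΔλ·cosφ2=0.41001864, x=cosφ1·sinφ2-sinφ1·cosφ2·cosΔλ=0.40365290; θ=atan2(y, x)=45.4482° ≈ 45.4°
Leg 5: φ1=0.9728046, φ2=1.0455517, Δφ=0.0727471, Δλ=-0.4691742 rad; a=sin²(Δφ/2)+cosφ1·cosφ2·sin²(Δλ/2)=0.0165745128; c=2·atan2(√a, √(1-a))=0.258200717; dist=6371·c=1644.997 ≈ 1645.0 km; running total=16822.1 km
Leg 5 bearing: y=sinΔλ·cosφ2=-0.22671909, x=cosφ1·sinφ2-sinφ1·cosφ2·cosΔλ=0.11746339; θ=atan2(y, x)=-62.6113° <0 so +360° → 297.3887° ≈ 297.4°
Leg 6: φ1=1.0455517, φ2=1.0692952, Δφ=0.0237435, Δλ=-2.8032152 rad; a=sin²(Δφ/2)+cosφ1·cosφ2·sin²(Δλ/2)=0.2343624240; c=2·atan2(√a, √(1-a))=1.010691333; dist=6371·c=6439.114 ≈ 6439.1 km; running total=23261.2 km
Leg 6 bearing: y=sinΔλ·cosφ2=-0.15958580, x=cosφ1·sinφ2-sinφ1·cosφ2·cosΔλ=0.83203310; θ=atan2(y, x)=-10.8576° <0 so +360° → 349.1424° ≈ 349.1°
Leg 7: φ1=1.0692952, φ2=1.1201122, Δφ=0.0508170, Δλ=2.2339359 rad; a=sin²(Δφ/2)+cosφ1·cosφ2·sin²(Δλ/2)=0.1698001579; c=2·atan2(√a, √(1-a))=0.849445427; dist=6371·c=5411.817 ≈ 5411.8 km; running total=28673.0 km
Leg 7 bearing: y=sinΔλ·cosφ2=0.34326582, x=cosφ1·sinφ2-sinφ1·cosφ2·cosΔλ=0.66786288; θ=atan2(y, x)=27.2021° ≈ 27.2°

Leg 1: dist=9336.0 km, bearing=349.5°
Leg 2: dist=348.7 km, bearing=329.6°
Leg 3: dist=1586.6 km, bearing=209.6°
Leg 4: dist=3905.8 km, bearing=45.4°
Leg 5: dist=1645.0 km, bearing=297.4°
Leg 6: dist=6439.1 km, bearing=349.1°
Leg 7: dist=5411.8 km, bearing=27.2°
Total: 28673.0 km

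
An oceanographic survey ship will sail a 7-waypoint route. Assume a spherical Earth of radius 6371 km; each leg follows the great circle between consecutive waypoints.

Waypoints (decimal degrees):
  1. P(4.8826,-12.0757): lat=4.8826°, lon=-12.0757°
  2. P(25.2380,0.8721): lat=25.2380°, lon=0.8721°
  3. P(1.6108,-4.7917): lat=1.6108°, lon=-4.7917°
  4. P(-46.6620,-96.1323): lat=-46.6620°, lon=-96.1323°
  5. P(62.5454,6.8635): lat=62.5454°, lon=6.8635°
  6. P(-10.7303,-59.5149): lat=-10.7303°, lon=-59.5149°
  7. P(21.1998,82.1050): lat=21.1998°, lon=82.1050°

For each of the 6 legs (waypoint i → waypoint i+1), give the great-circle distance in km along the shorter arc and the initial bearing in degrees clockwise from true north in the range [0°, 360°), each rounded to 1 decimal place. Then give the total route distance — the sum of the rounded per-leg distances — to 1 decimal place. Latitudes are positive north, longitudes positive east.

Leg 1: dist=2651.5 km, bearing=30.1°
Leg 2: dist=2696.5 km, bearing=193.9°
Leg 3: dist=10240.1 km, bearing=223.4°
Leg 4: dist=15097.1 km, bearing=40.1°
Leg 5: dist=9903.7 km, bearing=244.2°
Leg 6: dist=15762.8 km, bearing=69.3°
Total: 56351.7 km

Leg 1: φ1=0.0852174, φ2=0.4404862, Δφ=0.3552688, Δλ=0.2259817 rad; a=sin²(Δφ/2)+cosφ1·cosφ2·sin²(Δλ/2)=0.0426809520; c=2·atan2(√a, √(1-a))=0.416184510; dist=6371·c=2651.512 ≈ 2651.5 km; running total=2651.5 km
Leg 1 bearing: y=sinΔλ·cosφ2=0.20267517, x=cosφ1·sinφ2-sinφ1·cosφ2·cosΔλ=0.34979984; θ=atan2(y, x)=30.0881° ≈ 30.1°
Leg 2: φ1=0.4404862, φ2=0.0281138, Δφ=-0.4123724, Δλ=-0.0988520 rad; a=sin²(Δφ/2)+cosφ1·cosφ2·sin²(Δλ/2)=0.0441207807; c=2·atan2(√a, √(1-a))=0.423251121; dist=6371·c=2696.533 ≈ 2696.5 km; running total=5348.0 km
Leg 2 bearing: y=sinΔλ·cosφ2=-0.09865205, x=cosφ1·sinφ2-sinφ1·cosφ2·cosΔλ=-0.39870330; θ=atan2(y, x)=-166.1023° <0 so +360° → 193.8977° ≈ 193.9°
Leg 3: φ1=0.0281138, φ2=-0.8144055, Δφ=-0.8425193, Δλ=-1.5941942 rad; a=sin²(Δφ/2)+cosφ1·cosφ2·sin²(Δλ/2)=0.5182475619; c=2·atan2(√a, √(1-a))=1.607299557; dist=6371·c=10240.105 ≈ 10240.1 km; running total=15588.1 km
Leg 3 bearing: y=sinΔλ·cosφ2=-0.68611303, x=cosφ1·sinφ2-sinφ1·cosφ2·cosΔλ=-0.72657898; θ=atan2(y, x)=-136.6408° <0 so +360° → 223.3592° ≈ 223.4°
Leg 4: φ1=-0.8144055, φ2=1.0916232, Δφ=1.9060287, Δλ=1.7976158 rad; a=sin²(Δφ/2)+cosφ1·cosφ2·sin²(Δλ/2)=0.8582800719; c=2·atan2(√a, √(1-a))=2.369654556; dist=6371·c=15097.069 ≈ 15097.1 km; running total=30685.2 km
Leg 4 bearing: y=sinΔλ·cosφ2=0.44923665, x=cosφ1·sinφ2-sinφ1·cosφ2·cosΔλ=0.53359909; θ=atan2(y, x)=40.0940° ≈ 40.1°
Leg 5: φ1=1.0916232, φ2=-0.1872791, Δφ=-1.2789022, Δλ=-1.1585216 rad; a=sin²(Δφ/2)+cosφ1·cosφ2·sin²(Δλ/2)=0.4918545468; c=2·atan2(√a, √(1-a))=1.554504700; dist=6371·c=9903.749 ≈ 9903.7 km; running total=40588.9 km
Leg 5 bearing: y=sinΔλ·cosφ2=-0.90019129, x=cosφ1·sinφ2-sinφ1·cosφ2·cosΔλ=-0.43518990; θ=atan2(y, x)=-115.8011° <0 so +360° → 244.1989° ≈ 244.2°
Leg 6: φ1=-0.1872791, φ2=0.3700063, Δφ=0.5572854, Δλ=2.4717335 rad; a=sin²(Δφ/2)+cosφ1·cosφ2·sin²(Δλ/2)=0.8927038072; c=2·atan2(√a, √(1-a))=2.474150706; dist=6371·c=15762.814 ≈ 15762.8 km; running total=56351.7 km
Leg 6 bearing: y=sinΔλ·cosφ2=0.57885784, x=cosφ1·sinφ2-sinφ1·cosφ2·cosΔλ=0.21922245; θ=atan2(y, x)=69.2575° ≈ 69.3°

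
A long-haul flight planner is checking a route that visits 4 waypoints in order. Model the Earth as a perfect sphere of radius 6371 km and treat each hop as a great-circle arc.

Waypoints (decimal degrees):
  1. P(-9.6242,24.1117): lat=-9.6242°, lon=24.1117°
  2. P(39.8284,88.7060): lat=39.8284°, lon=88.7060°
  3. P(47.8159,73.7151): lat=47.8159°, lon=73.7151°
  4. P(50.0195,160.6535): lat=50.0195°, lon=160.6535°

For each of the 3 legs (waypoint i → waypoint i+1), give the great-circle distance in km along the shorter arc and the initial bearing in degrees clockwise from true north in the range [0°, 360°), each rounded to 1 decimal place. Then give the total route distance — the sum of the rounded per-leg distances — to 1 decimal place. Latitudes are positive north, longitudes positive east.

Leg 1: φ1=-0.1679740, φ2=0.6951367, Δφ=0.8631107, Δλ=1.1273832 rad; a=sin²(Δφ/2)+cosφ1·cosφ2·sin²(Δλ/2)=0.3911205278; c=2·atan2(√a, √(1-a))=1.351278604; dist=6371·c=8608.996 ≈ 8609.0 km; running total=8609.0 km
Leg 1 bearing: y=sinΔλ·cosφ2=0.69369815, x=cosφ1·sinφ2-sinφ1·cosφ2·cosΔλ=0.68655948; θ=atan2(y, x)=45.2963° ≈ 45.3°
Leg 2: φ1=0.6951367, φ2=0.8345449, Δφ=0.1394082, Δλ=-0.2616406 rad; a=sin²(Δφ/2)+cosφ1·cosφ2·sin²(Δλ/2)=0.0136262386; c=2·atan2(√a, √(1-a))=0.233996443; dist=6371·c=1490.791 ≈ 1490.8 km; running total=10099.8 km
Leg 2 bearing: y=sinΔλ·cosφ2=-0.17369785, x=cosφ1·sinφ2-sinφ1·cosφ2·cosΔλ=0.15359465; θ=atan2(y, x)=-48.5148° <0 so +360° → 311.4852° ≈ 311.5°
Leg 3: φ1=0.8345449, φ2=0.8730050, Δφ=0.0384601, Δλ=1.5173613 rad; a=sin²(Δφ/2)+cosφ1·cosφ2·sin²(Δλ/2)=0.2045807363; c=2·atan2(√a, √(1-a))=0.938698543; dist=6371·c=5980.448 ≈ 5980.4 km; running total=16080.2 km
Leg 3 bearing: y=sinΔλ·cosφ2=0.64160977, x=cosφ1·sinφ2-sinφ1·cosφ2·cosΔλ=0.48912855; θ=atan2(y, x)=52.6801° ≈ 52.7°

Leg 1: dist=8609.0 km, bearing=45.3°
Leg 2: dist=1490.8 km, bearing=311.5°
Leg 3: dist=5980.4 km, bearing=52.7°
Total: 16080.2 km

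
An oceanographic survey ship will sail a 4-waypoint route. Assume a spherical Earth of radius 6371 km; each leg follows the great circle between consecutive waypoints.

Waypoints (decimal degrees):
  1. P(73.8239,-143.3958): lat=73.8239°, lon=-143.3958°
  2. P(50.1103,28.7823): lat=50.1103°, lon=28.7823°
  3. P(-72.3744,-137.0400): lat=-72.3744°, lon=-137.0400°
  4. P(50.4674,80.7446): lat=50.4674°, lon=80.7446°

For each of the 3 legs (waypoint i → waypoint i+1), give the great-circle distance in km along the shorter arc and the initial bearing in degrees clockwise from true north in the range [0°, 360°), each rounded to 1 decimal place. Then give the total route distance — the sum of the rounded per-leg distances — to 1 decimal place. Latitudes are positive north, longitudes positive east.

Leg 1: dist=6221.5 km, bearing=6.0°
Leg 2: dist=17441.8 km, bearing=190.9°
Leg 3: dist=16962.3 km, bearing=237.8°
Total: 40625.6 km

Leg 1: φ1=1.2884701, φ2=0.8745897, Δφ=-0.4138804, Δλ=3.0050747 rad; a=sin²(Δφ/2)+cosφ1·cosφ2·sin²(Δλ/2)=0.2200486255; c=2·atan2(√a, √(1-a))=0.976527905; dist=6371·c=6221.459 ≈ 6221.5 km; running total=6221.5 km
Leg 1 bearing: y=sinΔλ·cosφ2=0.08727884, x=cosφ1·sinφ2-sinφ1·cosφ2·cosΔλ=0.82394861; θ=atan2(y, x)=6.0467° ≈ 6.0°
Leg 2: φ1=0.8745897, φ2=-1.2631716, Δφ=-2.1377613, Δλ=-2.8941451 rad; a=sin²(Δφ/2)+cosφ1·cosφ2·sin²(Δλ/2)=0.9597662602; c=2·atan2(√a, √(1-a))=2.737685678; dist=6371·c=17441.795 ≈ 17441.8 km; running total=23663.3 km
Leg 2 bearing: y=sinΔλ·cosφ2=-0.07416378, x=cosφ1·sinφ2-sinφ1·cosφ2·cosΔλ=-0.38595295; θ=atan2(y, x)=-169.1228° <0 so +360° → 190.8772° ≈ 190.9°
Leg 3: φ1=-1.2631716, φ2=0.8808223, Δφ=2.1439939, Δλ=3.8010583 rad; a=sin²(Δφ/2)+cosφ1·cosφ2·sin²(Δλ/2)=0.9436890073; c=2·atan2(√a, √(1-a))=2.662422915; dist=6371·c=16962.296 ≈ 16962.3 km; running total=40625.6 km
Leg 3 bearing: y=sinΔλ·cosφ2=-0.38999066, x=cosφ1·sinφ2-sinφ1·cosφ2·cosΔλ=-0.24590150; θ=atan2(y, x)=-122.2327° <0 so +360° → 237.7673° ≈ 237.8°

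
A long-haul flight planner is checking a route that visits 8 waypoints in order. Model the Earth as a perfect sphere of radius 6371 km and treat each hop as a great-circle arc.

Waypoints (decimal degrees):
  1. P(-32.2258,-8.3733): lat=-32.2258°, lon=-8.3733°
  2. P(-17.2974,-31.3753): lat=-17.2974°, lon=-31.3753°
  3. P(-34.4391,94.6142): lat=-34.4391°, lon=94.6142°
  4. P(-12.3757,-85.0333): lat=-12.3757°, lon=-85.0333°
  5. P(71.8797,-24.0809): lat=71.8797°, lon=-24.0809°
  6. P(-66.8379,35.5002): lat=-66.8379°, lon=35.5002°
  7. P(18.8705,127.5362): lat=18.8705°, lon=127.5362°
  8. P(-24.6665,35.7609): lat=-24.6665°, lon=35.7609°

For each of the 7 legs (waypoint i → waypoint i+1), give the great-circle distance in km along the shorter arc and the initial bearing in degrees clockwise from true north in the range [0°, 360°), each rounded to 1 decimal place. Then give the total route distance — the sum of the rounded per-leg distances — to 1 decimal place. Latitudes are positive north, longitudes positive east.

Leg 1: dist=2843.7 km, bearing=300.2°
Leg 2: dist=11912.5 km, bearing=135.7°
Leg 3: dist=14809.4 km, bearing=180.5°
Leg 4: dist=10365.7 km, bearing=15.8°
Leg 5: dist=16043.0 km, bearing=144.5°
Leg 6: dist=12019.5 km, bearing=84.2°
Leg 7: dist=11041.8 km, bearing=247.0°
Total: 79035.6 km

Leg 1: φ1=-0.5624463, φ2=-0.3018966, Δφ=0.2605497, Δλ=-0.4014606 rad; a=sin²(Δφ/2)+cosφ1·cosφ2·sin²(Δλ/2)=0.0489851434; c=2·atan2(√a, √(1-a))=0.446347711; dist=6371·c=2843.681 ≈ 2843.7 km; running total=2843.7 km
Leg 1 bearing: y=sinΔλ·cosφ2=-0.37309072, x=cosφ1·sinφ2-sinφ1·cosφ2·cosΔλ=0.21713064; θ=atan2(y, x)=-59.8015° <0 so +360° → 300.1985° ≈ 300.2°
Leg 2: φ1=-0.3018966, φ2=-0.6010757, Δφ=-0.2991791, Δλ=2.1989316 rad; a=sin²(Δφ/2)+cosφ1·cosφ2·sin²(Δλ/2)=0.6472862129; c=2·atan2(√a, √(1-a))=1.869804388; dist=6371·c=11912.524 ≈ 11912.5 km; running total=14756.2 km
Leg 2 bearing: y=sinΔλ·cosφ2=0.66730760, x=cosφ1·sinφ2-sinφ1·cosφ2·cosΔλ=-0.68405238; θ=atan2(y, x)=135.7099° ≈ 135.7°
Leg 3: φ1=-0.6010757, φ2=-0.2159967, Δφ=0.3850790, Δλ=-3.1354404 rad; a=sin²(Δφ/2)+cosφ1·cosφ2·sin²(Δλ/2)=0.8421717693; c=2·atan2(√a, √(1-a))=2.324499346; dist=6371·c=14809.385 ≈ 14809.4 km; running total=29565.6 km
Leg 3 bearing: y=sinΔλ·cosφ2=-0.00600929, x=cosφ1·sinφ2-sinφ1·cosφ2·cosΔλ=-0.72913497; θ=atan2(y, x)=-179.5278° <0 so +360° → 180.4722° ≈ 180.5°
Leg 4: φ1=-0.2159967, φ2=1.2545374, Δφ=1.4705341, Δλ=1.0638201 rad; a=sin²(Δφ/2)+cosφ1·cosφ2·sin²(Δλ/2)=0.5280963903; c=2·atan2(√a, √(1-a))=1.627018722; dist=6371·c=10365.736 ≈ 10365.7 km; running total=39931.3 km
Leg 4 bearing: y=sinΔλ·cosφ2=0.27189290, x=cosφ1·sinφ2-sinφ1·cosφ2·cosΔλ=0.96068550; θ=atan2(y, x)=15.8026° ≈ 15.8°
Leg 5: φ1=1.2545374, φ2=-1.1665414, Δφ=-2.4210789, Δλ=1.0398864 rad; a=sin²(Δφ/2)+cosφ1·cosφ2·sin²(Δλ/2)=0.9059299574; c=2·atan2(√a, √(1-a))=2.518127014; dist=6371·c=16042.987 ≈ 16043.0 km; running total=55974.3 km
Leg 5 bearing: y=sinΔλ·cosφ2=0.33919013, x=cosφ1·sinφ2-sinφ1·cosφ2·cosΔλ=-0.47521946; θ=atan2(y, x)=144.4825° ≈ 144.5°
Leg 6: φ1=-1.1665414, φ2=0.3293524, Δφ=1.4958938, Δλ=1.6063312 rad; a=sin²(Δφ/2)+cosφ1·cosφ2·sin²(Δλ/2)=0.6552917282; c=2·atan2(√a, √(1-a))=1.886603110; dist=6371·c=12019.548 ≈ 12019.5 km; running total=67993.8 km
Leg 6 bearing: y=sinΔλ·cosφ2=0.94565464, x=cosφ1·sinφ2-sinφ1·cosφ2·cosΔλ=0.09630791; θ=atan2(y, x)=84.1849° ≈ 84.2°
Leg 7: φ1=0.3293524, φ2=-0.4305116, Δφ=-0.7598640, Δλ=-1.6017812 rad; a=sin²(Δφ/2)+cosφ1·cosφ2·sin²(Δλ/2)=0.5808094469; c=2·atan2(√a, √(1-a))=1.733127221; dist=6371·c=11041.754 ≈ 11041.8 km; running total=79035.6 km
Leg 7 bearing: y=sinΔλ·cosφ2=-0.90831615, x=cosφ1·sinφ2-sinφ1·cosφ2·cosΔλ=-0.38579931; θ=atan2(y, x)=-113.0129° <0 so +360° → 246.9871° ≈ 247.0°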